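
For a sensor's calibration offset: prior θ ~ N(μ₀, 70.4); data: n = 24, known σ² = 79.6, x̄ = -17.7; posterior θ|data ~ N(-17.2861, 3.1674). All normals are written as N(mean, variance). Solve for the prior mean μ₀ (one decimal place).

μ₀ = -8.5

The posterior mean is a precision-weighted average: μ_n = (τ₀μ₀ + τ_data·x̄)/(τ₀+τ_data), with τ₀=1/σ₀² and τ_data=n/σ².
Here τ₀ = 1/70.4 = 0.014205 and τ_data = 24/79.6 = 0.301508, so τ_n = 0.315713.
Rearranging for μ₀: μ₀ = (μ_n·τ_n − τ_data·x̄)/τ₀ = (-17.2861·0.315713 − 0.301508·-17.7) / 0.014205 = -0.120755/0.014205 ≈ -8.5.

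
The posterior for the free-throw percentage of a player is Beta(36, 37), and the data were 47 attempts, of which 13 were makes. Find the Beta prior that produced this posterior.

Under Beta–binomial conjugacy the posterior parameters are (α+s, β+f).
So α = 36 − 13 = 23 and β = 37 − 34 = 3.

Beta(23, 3)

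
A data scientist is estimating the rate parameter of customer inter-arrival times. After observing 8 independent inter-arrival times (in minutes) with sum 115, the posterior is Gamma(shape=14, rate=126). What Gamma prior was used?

Gamma(shape=6, rate=11)

Gamma–exponential conjugacy: posterior shape = α + n, posterior rate = β + Σtᵢ.
So α = 14 − 8 = 6 and β = 126 − 115 = 11.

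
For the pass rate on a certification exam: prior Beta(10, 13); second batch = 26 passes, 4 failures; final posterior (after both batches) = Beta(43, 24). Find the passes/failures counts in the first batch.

Because Beta–binomial updating is additive in the counts, the combined data contributed (α_post−α_prior, β_post−β_prior) successes and failures.
Total across both batches: 43−10=33 passes, 24−13=11 failures.
Subtract the second batch: 33−26=7 passes and 11−4=7 failures.

7 passes and 7 failures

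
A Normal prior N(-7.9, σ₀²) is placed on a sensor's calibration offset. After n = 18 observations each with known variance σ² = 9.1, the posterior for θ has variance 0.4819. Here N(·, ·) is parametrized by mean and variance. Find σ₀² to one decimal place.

σ₀² = 10.3

For the Normal–Normal model with known σ², precisions add: τ_n = τ₀ + n/σ².
So 1/σ₀² = 1/0.4819 − 18/9.1 = 2.075119 − 1.978022 = 0.097097.
Hence σ₀² = 1/0.097097 ≈ 10.3.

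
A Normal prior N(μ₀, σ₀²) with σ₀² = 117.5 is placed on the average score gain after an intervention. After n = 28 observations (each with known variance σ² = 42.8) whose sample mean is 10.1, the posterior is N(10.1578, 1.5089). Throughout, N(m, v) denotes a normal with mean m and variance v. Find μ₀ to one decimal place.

μ₀ = 14.6

With known observation variance, the Normal–Normal posterior has precision τ_n = τ₀ + n/σ² and mean μ_n = (τ₀μ₀ + (n/σ²)x̄)/τ_n.
Here τ₀ = 1/117.5 = 0.008511 and τ_data = 28/42.8 = 0.654206, so τ_n = 0.662717.
Rearranging for μ₀: μ₀ = (μ_n·τ_n − τ_data·x̄)/τ₀ = (10.1578·0.662717 − 0.654206·10.1) / 0.008511 = 0.124266/0.008511 ≈ 14.6.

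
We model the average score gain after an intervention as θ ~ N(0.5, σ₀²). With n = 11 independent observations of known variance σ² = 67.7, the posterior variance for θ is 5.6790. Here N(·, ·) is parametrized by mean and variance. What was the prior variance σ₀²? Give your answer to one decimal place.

σ₀² = 73.5

For the Normal–Normal model with known σ², precisions add: τ_n = τ₀ + n/σ².
So 1/σ₀² = 1/5.6790 − 11/67.7 = 0.176087 − 0.162482 = 0.013605.
Hence σ₀² = 1/0.013605 ≈ 73.5.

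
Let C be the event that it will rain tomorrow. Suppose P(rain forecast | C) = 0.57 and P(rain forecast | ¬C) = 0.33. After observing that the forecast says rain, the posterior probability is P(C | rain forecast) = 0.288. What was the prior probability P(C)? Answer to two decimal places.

In odds form, posterior odds = prior odds × likelihood ratio, so prior odds = posterior odds ÷ LR.
Posterior odds = 0.288/(1−0.288) = 0.4045. LR = 0.57/0.33 = 1.7273.
Prior odds = 0.4045/1.7273 = 0.2342, so P(C) = 0.2342/(1+0.2342) ≈ 0.19.

P(C) = 0.19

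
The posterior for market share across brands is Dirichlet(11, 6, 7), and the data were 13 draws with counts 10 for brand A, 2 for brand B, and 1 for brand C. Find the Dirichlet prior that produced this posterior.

Dirichlet(1, 4, 6)

For a Dirichlet(α) prior with multinomial counts c, the posterior is Dirichlet(α + c) componentwise.
Subtract each count from the matching posterior parameter: 11−10=1, 6−2=4, 7−1=6.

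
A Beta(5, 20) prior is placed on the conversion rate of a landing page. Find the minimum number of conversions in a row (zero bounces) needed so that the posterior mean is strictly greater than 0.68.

k = 38

After k conversions and 0 bounces the posterior is Beta(5+k, 20), with mean (5+k)/(5+20+k).
Set (5+k)/(25+k) > 0.68 and solve: k > (0.68·25 − 5)/(1 − 0.68) = 37.500.
The smallest integer exceeding 37.500 is 38, and checking k=38: (43)/(63) = 0.6825 > 0.68.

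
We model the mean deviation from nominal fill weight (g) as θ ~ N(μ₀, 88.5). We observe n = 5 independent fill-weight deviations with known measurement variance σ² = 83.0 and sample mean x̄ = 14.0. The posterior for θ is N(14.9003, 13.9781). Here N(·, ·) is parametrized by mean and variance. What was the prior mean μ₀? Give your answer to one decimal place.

μ₀ = 19.7

The posterior mean is a precision-weighted average: μ_n = (τ₀μ₀ + τ_data·x̄)/(τ₀+τ_data), with τ₀=1/σ₀² and τ_data=n/σ².
Here τ₀ = 1/88.5 = 0.011299 and τ_data = 5/83.0 = 0.060241, so τ_n = 0.071540.
Rearranging for μ₀: μ₀ = (μ_n·τ_n − τ_data·x̄)/τ₀ = (14.9003·0.071540 − 0.060241·14.0) / 0.011299 = 0.222593/0.011299 ≈ 19.7.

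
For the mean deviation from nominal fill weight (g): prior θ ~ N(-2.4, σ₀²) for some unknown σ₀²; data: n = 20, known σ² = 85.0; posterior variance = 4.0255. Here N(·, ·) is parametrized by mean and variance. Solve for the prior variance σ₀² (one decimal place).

σ₀² = 76.2

Posterior precision equals prior precision plus data precision: 1/σ_n² = 1/σ₀² + n/σ².
So 1/σ₀² = 1/4.0255 − 20/85.0 = 0.248416 − 0.235294 = 0.013122.
Hence σ₀² = 1/0.013122 ≈ 76.2.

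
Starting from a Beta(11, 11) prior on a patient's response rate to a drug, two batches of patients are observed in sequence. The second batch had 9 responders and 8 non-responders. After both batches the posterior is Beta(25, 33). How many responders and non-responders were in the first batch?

Because Beta–binomial updating is additive in the counts, the combined data contributed (α_post−α_prior, β_post−β_prior) successes and failures.
Total across both batches: 25−11=14 responders, 33−11=22 non-responders.
Subtract the second batch: 14−9=5 responders and 22−8=14 non-responders.

5 responders and 14 non-responders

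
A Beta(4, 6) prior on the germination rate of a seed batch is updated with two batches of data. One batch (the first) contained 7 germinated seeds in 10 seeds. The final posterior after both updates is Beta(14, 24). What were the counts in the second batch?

3 germinated seeds and 15 non-germinating seeds

Sequential conjugate updates are equivalent to a single update on the pooled data, so total successes = posterior α − prior α and total failures = posterior β − prior β.
Total across both batches: 14−4=10 germinated seeds, 24−6=18 non-germinating seeds.
Subtract the first batch: 10−7=3 germinated seeds and 18−3=15 non-germinating seeds.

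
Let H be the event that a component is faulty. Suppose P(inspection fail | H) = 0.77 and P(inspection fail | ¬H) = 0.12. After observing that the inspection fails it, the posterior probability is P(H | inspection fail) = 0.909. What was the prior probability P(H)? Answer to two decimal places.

P(H) = 0.61

Bayes' rule in odds form gives O(H|E) = O(H)·[P(E|H)/P(E|¬H)], hence O(H) = O(H|E)/LR.
Posterior odds = 0.909/(1−0.909) = 9.9890. LR = 0.77/0.12 = 6.4167.
Prior odds = 9.9890/6.4167 = 1.5567, so P(H) = 1.5567/(1+1.5567) ≈ 0.61.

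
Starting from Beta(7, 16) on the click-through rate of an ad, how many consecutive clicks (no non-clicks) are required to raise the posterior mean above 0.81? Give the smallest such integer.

k = 62

After k clicks and 0 non-clicks the posterior is Beta(7+k, 16), with mean (7+k)/(7+16+k).
Set (7+k)/(23+k) > 0.81 and solve: k > (0.81·23 − 7)/(1 − 0.81) = 61.211.
The smallest integer exceeding 61.211 is 62, and checking k=62: (69)/(85) = 0.8118 > 0.81.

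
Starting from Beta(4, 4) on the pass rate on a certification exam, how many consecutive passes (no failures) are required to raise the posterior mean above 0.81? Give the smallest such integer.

After k passes and 0 failures the posterior is Beta(4+k, 4), with mean (4+k)/(4+4+k).
Set (4+k)/(8+k) > 0.81 and solve: k > (0.81·8 − 4)/(1 − 0.81) = 13.053.
The smallest integer exceeding 13.053 is 14.

k = 14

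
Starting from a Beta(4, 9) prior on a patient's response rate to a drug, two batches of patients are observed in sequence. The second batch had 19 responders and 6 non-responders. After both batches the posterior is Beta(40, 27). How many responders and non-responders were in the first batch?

17 responders and 12 non-responders

Because Beta–binomial updating is additive in the counts, the combined data contributed (α_post−α_prior, β_post−β_prior) successes and failures.
Total across both batches: 40−4=36 responders, 27−9=18 non-responders.
Subtract the second batch: 36−19=17 responders and 18−6=12 non-responders.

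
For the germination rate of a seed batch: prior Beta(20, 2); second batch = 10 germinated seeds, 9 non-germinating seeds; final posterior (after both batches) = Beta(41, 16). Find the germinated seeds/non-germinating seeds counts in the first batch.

Because Beta–binomial updating is additive in the counts, the combined data contributed (α_post−α_prior, β_post−β_prior) successes and failures.
Total across both batches: 41−20=21 germinated seeds, 16−2=14 non-germinating seeds.
Subtract the second batch: 21−10=11 germinated seeds and 14−9=5 non-germinating seeds.

11 germinated seeds and 5 non-germinating seeds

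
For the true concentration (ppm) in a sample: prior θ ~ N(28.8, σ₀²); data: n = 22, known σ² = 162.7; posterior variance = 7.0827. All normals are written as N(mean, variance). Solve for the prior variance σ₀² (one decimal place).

Posterior precision equals prior precision plus data precision: 1/σ_n² = 1/σ₀² + n/σ².
So 1/σ₀² = 1/7.0827 − 22/162.7 = 0.141189 − 0.135218 = 0.005971.
Hence σ₀² = 1/0.005971 ≈ 167.5.

σ₀² = 167.5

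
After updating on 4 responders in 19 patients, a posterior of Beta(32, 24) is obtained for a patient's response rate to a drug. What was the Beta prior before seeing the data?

A Beta(a, b) prior with s successes and f failures in binomial data gives a Beta(a+s, b+f) posterior.
So a = 32 − 4 = 28 and b = 24 − 15 = 9.

Beta(28, 9)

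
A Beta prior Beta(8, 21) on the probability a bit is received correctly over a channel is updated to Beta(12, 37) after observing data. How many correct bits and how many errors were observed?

A Beta(α, β) prior with s successes and f failures in binomial data gives a Beta(α+s, β+f) posterior.
So s = 12 − 8 = 4 and f = 37 − 21 = 16.

4 correct bits and 16 errors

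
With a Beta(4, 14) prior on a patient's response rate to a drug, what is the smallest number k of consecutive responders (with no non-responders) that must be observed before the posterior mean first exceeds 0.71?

After k responders and 0 non-responders the posterior is Beta(4+k, 14), with mean (4+k)/(4+14+k).
Set (4+k)/(18+k) > 0.71 and solve: k > (0.71·18 − 4)/(1 − 0.71) = 30.276.
The smallest integer exceeding 30.276 is 31, and checking k=31: (35)/(49) = 0.7143 > 0.71.

k = 31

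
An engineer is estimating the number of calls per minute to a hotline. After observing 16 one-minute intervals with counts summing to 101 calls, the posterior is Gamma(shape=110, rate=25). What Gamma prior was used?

Gamma(shape=9, rate=9)

Gamma–Poisson conjugacy: posterior shape = α + Σxᵢ, posterior rate = β + n.
So α = 110 − 101 = 9 and β = 25 − 16 = 9.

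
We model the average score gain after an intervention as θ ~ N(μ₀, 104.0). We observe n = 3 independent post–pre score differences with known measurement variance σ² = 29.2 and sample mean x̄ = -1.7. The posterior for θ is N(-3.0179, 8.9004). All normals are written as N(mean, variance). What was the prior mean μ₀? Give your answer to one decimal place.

μ₀ = -17.1

The posterior mean is a precision-weighted average: μ_n = (τ₀μ₀ + τ_data·x̄)/(τ₀+τ_data), with τ₀=1/σ₀² and τ_data=n/σ².
Here τ₀ = 1/104.0 = 0.009615 and τ_data = 3/29.2 = 0.102740, so τ_n = 0.112355.
Rearranging for μ₀: μ₀ = (μ_n·τ_n − τ_data·x̄)/τ₀ = (-3.0179·0.112355 − 0.102740·-1.7) / 0.009615 = -0.164418/0.009615 ≈ -17.1.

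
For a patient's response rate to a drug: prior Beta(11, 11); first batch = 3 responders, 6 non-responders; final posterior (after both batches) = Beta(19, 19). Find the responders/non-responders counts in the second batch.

5 responders and 2 non-responders

Because Beta–binomial updating is additive in the counts, the combined data contributed (α_post−α_prior, β_post−β_prior) successes and failures.
Total across both batches: 19−11=8 responders, 19−11=8 non-responders.
Subtract the first batch: 8−3=5 responders and 8−6=2 non-responders.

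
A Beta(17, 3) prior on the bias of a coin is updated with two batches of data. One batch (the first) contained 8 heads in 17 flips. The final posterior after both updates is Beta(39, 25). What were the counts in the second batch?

Because Beta–binomial updating is additive in the counts, the combined data contributed (α_post−α_prior, β_post−β_prior) successes and failures.
Total across both batches: 39−17=22 heads, 25−3=22 tails.
Subtract the first batch: 22−8=14 heads and 22−9=13 tails.

14 heads and 13 tails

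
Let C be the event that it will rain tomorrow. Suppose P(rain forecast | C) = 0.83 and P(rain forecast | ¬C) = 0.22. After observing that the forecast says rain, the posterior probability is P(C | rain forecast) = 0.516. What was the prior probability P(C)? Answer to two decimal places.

P(C) = 0.22

Bayes' rule in odds form gives O(C|E) = O(C)·[P(E|C)/P(E|¬C)], hence O(C) = O(C|E)/LR.
Posterior odds = 0.516/(1−0.516) = 1.0661. LR = 0.83/0.22 = 3.7727.
Prior odds = 1.0661/3.7727 = 0.2826, so P(C) = 0.2826/(1+0.2826) ≈ 0.22.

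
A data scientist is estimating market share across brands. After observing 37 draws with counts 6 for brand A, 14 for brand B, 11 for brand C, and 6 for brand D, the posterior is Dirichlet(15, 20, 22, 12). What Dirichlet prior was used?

Dirichlet(9, 6, 11, 6)

For a Dirichlet(α) prior with multinomial counts c, the posterior is Dirichlet(α + c) componentwise.
Subtract each count from the matching posterior parameter: 15−6=9, 20−14=6, 22−11=11, 12−6=6.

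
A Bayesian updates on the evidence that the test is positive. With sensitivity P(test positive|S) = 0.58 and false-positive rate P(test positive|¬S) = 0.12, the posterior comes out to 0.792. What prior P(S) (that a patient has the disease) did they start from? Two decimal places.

P(S) = 0.44

Bayes' rule in odds form gives O(S|E) = O(S)·[P(E|S)/P(E|¬S)], hence O(S) = O(S|E)/LR.
Posterior odds = 0.792/(1−0.792) = 3.8077. LR = 0.58/0.12 = 4.8333.
Prior odds = 3.8077/4.8333 = 0.7878, so P(S) = 0.7878/(1+0.7878) ≈ 0.44.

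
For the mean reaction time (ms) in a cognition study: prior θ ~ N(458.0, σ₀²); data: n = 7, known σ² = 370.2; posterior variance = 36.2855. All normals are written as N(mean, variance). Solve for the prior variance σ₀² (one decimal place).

σ₀² = 115.6

For the Normal–Normal model with known σ², precisions add: τ_n = τ₀ + n/σ².
So 1/σ₀² = 1/36.2855 − 7/370.2 = 0.027559 − 0.018909 = 0.008650.
Hence σ₀² = 1/0.008650 ≈ 115.6.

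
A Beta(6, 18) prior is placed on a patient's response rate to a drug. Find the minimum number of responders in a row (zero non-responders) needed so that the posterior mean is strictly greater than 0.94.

k = 277

After k responders and 0 non-responders the posterior is Beta(6+k, 18), with mean (6+k)/(6+18+k).
Set (6+k)/(24+k) > 0.94 and solve: k > (0.94·24 − 6)/(1 − 0.94) = 276.000.
The smallest integer exceeding 276.000 is 277.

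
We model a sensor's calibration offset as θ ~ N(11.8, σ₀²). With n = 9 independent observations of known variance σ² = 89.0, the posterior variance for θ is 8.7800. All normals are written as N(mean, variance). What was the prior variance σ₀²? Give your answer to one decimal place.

For the Normal–Normal model with known σ², precisions add: τ_n = τ₀ + n/σ².
So 1/σ₀² = 1/8.7800 − 9/89.0 = 0.113895 − 0.101124 = 0.012771.
Hence σ₀² = 1/0.012771 ≈ 78.3.

σ₀² = 78.3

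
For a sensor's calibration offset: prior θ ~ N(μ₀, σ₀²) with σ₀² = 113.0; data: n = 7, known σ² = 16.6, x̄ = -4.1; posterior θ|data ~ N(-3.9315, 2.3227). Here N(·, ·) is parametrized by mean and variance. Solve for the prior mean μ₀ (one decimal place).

μ₀ = 4.1

With known observation variance, the Normal–Normal posterior has precision τ_n = τ₀ + n/σ² and mean μ_n = (τ₀μ₀ + (n/σ²)x̄)/τ_n.
Here τ₀ = 1/113.0 = 0.008850 and τ_data = 7/16.6 = 0.421687, so τ_n = 0.430537.
Rearranging for μ₀: μ₀ = (μ_n·τ_n − τ_data·x̄)/τ₀ = (-3.9315·0.430537 − 0.421687·-4.1) / 0.008850 = 0.036260/0.008850 ≈ 4.1.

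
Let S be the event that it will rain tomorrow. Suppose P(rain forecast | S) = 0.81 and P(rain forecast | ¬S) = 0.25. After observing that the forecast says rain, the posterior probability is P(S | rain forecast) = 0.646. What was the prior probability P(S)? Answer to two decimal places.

P(S) = 0.36

In odds form, posterior odds = prior odds × likelihood ratio, so prior odds = posterior odds ÷ LR.
Posterior odds = 0.646/(1−0.646) = 1.8249. LR = 0.81/0.25 = 3.2400.
Prior odds = 1.8249/3.2400 = 0.5632, so P(S) = 0.5632/(1+0.5632) ≈ 0.36.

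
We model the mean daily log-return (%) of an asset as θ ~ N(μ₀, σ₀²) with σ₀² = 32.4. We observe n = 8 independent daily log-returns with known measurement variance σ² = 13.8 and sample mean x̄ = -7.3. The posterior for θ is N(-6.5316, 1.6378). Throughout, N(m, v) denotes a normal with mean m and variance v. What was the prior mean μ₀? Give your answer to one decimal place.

With known observation variance, the Normal–Normal posterior has precision τ_n = τ₀ + n/σ² and mean μ_n = (τ₀μ₀ + (n/σ²)x̄)/τ_n.
Here τ₀ = 1/32.4 = 0.030864 and τ_data = 8/13.8 = 0.579710, so τ_n = 0.610574.
Rearranging for μ₀: μ₀ = (μ_n·τ_n − τ_data·x̄)/τ₀ = (-6.5316·0.610574 − 0.579710·-7.3) / 0.030864 = 0.243858/0.030864 ≈ 7.9.

μ₀ = 7.9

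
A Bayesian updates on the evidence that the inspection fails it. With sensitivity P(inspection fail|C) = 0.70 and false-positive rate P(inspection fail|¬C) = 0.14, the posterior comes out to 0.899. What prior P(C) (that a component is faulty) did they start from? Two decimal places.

P(C) = 0.64

Bayes' rule in odds form gives O(C|E) = O(C)·[P(E|C)/P(E|¬C)], hence O(C) = O(C|E)/LR.
Posterior odds = 0.899/(1−0.899) = 8.9010. LR = 0.70/0.14 = 5.0000.
Prior odds = 8.9010/5.0000 = 1.7802, so P(C) = 1.7802/(1+1.7802) ≈ 0.64.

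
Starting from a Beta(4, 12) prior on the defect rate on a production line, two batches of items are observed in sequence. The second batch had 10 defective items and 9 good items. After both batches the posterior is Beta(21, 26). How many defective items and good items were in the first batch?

7 defective items and 5 good items

Sequential conjugate updates are equivalent to a single update on the pooled data, so total successes = posterior α − prior α and total failures = posterior β − prior β.
Total across both batches: 21−4=17 defective items, 26−12=14 good items.
Subtract the second batch: 17−10=7 defective items and 14−9=5 good items.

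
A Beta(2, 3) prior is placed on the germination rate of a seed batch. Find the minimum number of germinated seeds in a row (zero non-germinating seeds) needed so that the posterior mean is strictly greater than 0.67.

After k germinated seeds and 0 non-germinating seeds the posterior is Beta(2+k, 3), with mean (2+k)/(2+3+k).
Set (2+k)/(5+k) > 0.67 and solve: k > (0.67·5 − 2)/(1 − 0.67) = 4.091.
The smallest integer exceeding 4.091 is 5, and checking k=5: (7)/(10) = 0.7000 > 0.67.

k = 5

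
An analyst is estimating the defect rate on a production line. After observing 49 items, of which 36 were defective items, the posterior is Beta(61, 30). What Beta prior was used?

A Beta(a, b) prior with s successes and f failures in binomial data gives a Beta(a+s, b+f) posterior.
So a = 61 − 36 = 25 and b = 30 − 13 = 17.

Beta(25, 17)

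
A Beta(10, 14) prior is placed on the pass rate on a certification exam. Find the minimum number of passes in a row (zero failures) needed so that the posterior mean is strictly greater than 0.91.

After k passes and 0 failures the posterior is Beta(10+k, 14), with mean (10+k)/(10+14+k).
Set (10+k)/(24+k) > 0.91 and solve: k > (0.91·24 − 10)/(1 − 0.91) = 131.556.
The smallest integer exceeding 131.556 is 132.

k = 132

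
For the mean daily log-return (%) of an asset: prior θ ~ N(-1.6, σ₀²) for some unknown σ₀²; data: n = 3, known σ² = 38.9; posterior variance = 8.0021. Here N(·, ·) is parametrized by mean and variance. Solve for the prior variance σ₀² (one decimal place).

σ₀² = 20.9

Posterior precision equals prior precision plus data precision: 1/σ_n² = 1/σ₀² + n/σ².
So 1/σ₀² = 1/8.0021 − 3/38.9 = 0.124967 − 0.077121 = 0.047846.
Hence σ₀² = 1/0.047846 ≈ 20.9.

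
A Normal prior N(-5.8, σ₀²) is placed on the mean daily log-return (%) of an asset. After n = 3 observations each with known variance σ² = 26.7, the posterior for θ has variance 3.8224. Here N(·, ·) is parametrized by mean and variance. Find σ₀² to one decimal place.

σ₀² = 6.7

Posterior precision equals prior precision plus data precision: 1/σ_n² = 1/σ₀² + n/σ².
So 1/σ₀² = 1/3.8224 − 3/26.7 = 0.261616 − 0.112360 = 0.149256.
Hence σ₀² = 1/0.149256 ≈ 6.7.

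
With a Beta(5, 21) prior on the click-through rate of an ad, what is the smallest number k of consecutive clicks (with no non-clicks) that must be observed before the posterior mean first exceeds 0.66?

k = 36

After k clicks and 0 non-clicks the posterior is Beta(5+k, 21), with mean (5+k)/(5+21+k).
Set (5+k)/(26+k) > 0.66 and solve: k > (0.66·26 − 5)/(1 − 0.66) = 35.765.
The smallest integer exceeding 35.765 is 36.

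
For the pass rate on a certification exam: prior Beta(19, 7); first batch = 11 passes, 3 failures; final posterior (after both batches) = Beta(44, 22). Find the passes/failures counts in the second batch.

Because Beta–binomial updating is additive in the counts, the combined data contributed (α_post−α_prior, β_post−β_prior) successes and failures.
Total across both batches: 44−19=25 passes, 22−7=15 failures.
Subtract the first batch: 25−11=14 passes and 15−3=12 failures.

14 passes and 12 failures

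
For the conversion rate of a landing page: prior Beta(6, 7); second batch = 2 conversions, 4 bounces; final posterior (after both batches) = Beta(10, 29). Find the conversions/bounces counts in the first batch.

2 conversions and 18 bounces

Because Beta–binomial updating is additive in the counts, the combined data contributed (α_post−α_prior, β_post−β_prior) successes and failures.
Total across both batches: 10−6=4 conversions, 29−7=22 bounces.
Subtract the second batch: 4−2=2 conversions and 22−4=18 bounces.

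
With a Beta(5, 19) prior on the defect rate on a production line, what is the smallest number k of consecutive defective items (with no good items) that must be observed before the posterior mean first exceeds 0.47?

After k defective items and 0 good items the posterior is Beta(5+k, 19), with mean (5+k)/(5+19+k).
Set (5+k)/(24+k) > 0.47 and solve: k > (0.47·24 − 5)/(1 − 0.47) = 11.849.
The smallest integer exceeding 11.849 is 12.

k = 12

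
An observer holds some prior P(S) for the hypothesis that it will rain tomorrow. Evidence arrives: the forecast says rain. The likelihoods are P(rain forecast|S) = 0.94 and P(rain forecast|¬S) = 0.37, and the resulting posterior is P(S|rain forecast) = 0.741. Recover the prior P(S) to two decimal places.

Bayes' rule in odds form gives O(S|E) = O(S)·[P(E|S)/P(E|¬S)], hence O(S) = O(S|E)/LR.
Posterior odds = 0.741/(1−0.741) = 2.8610. LR = 0.94/0.37 = 2.5405.
Prior odds = 2.8610/2.5405 = 1.1262, so P(S) = 1.1262/(1+1.1262) ≈ 0.53.

P(S) = 0.53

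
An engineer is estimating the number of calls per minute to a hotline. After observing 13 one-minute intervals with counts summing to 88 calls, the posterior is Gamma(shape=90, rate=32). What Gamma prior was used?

Gamma(shape=2, rate=19)

Gamma–Poisson conjugacy: posterior shape = α + Σxᵢ, posterior rate = β + n.
So α = 90 − 88 = 2 and β = 32 − 13 = 19.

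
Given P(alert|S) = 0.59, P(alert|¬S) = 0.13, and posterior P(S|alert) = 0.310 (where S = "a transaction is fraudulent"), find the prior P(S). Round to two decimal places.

In odds form, posterior odds = prior odds × likelihood ratio, so prior odds = posterior odds ÷ LR.
Posterior odds = 0.310/(1−0.310) = 0.4493. LR = 0.59/0.13 = 4.5385.
Prior odds = 0.4493/4.5385 = 0.0990, so P(S) = 0.0990/(1+0.0990) ≈ 0.09.

P(S) = 0.09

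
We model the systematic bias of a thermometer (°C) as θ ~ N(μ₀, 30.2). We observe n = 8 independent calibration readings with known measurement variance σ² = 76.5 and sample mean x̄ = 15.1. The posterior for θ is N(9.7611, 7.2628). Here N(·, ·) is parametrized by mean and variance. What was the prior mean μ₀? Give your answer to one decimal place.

With known observation variance, the Normal–Normal posterior has precision τ_n = τ₀ + n/σ² and mean μ_n = (τ₀μ₀ + (n/σ²)x̄)/τ_n.
Here τ₀ = 1/30.2 = 0.033113 and τ_data = 8/76.5 = 0.104575, so τ_n = 0.137688.
Rearranging for μ₀: μ₀ = (μ_n·τ_n − τ_data·x̄)/τ₀ = (9.7611·0.137688 − 0.104575·15.1) / 0.033113 = -0.235096/0.033113 ≈ -7.1.

μ₀ = -7.1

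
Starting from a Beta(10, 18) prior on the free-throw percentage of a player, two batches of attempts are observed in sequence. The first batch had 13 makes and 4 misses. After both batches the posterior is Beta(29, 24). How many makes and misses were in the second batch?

Sequential conjugate updates are equivalent to a single update on the pooled data, so total successes = posterior α − prior α and total failures = posterior β − prior β.
Total across both batches: 29−10=19 makes, 24−18=6 misses.
Subtract the first batch: 19−13=6 makes and 6−4=2 misses.

6 makes and 2 misses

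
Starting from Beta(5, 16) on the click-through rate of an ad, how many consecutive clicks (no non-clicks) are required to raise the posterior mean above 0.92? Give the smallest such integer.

After k clicks and 0 non-clicks the posterior is Beta(5+k, 16), with mean (5+k)/(5+16+k).
Set (5+k)/(21+k) > 0.92 and solve: k > (0.92·21 − 5)/(1 − 0.92) = 179.000.
The smallest integer exceeding 179.000 is 180, and checking k=180: (185)/(201) = 0.9204 > 0.92.

k = 180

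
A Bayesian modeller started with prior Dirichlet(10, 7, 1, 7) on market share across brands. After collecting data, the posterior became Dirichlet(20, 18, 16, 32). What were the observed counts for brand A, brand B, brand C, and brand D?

counts (10, 11, 15, 25)

For a Dirichlet(α) prior with multinomial counts c, the posterior is Dirichlet(α + c) componentwise.
Counts are posterior − prior componentwise: 20−10=10, 18−7=11, 16−1=15, 32−7=25.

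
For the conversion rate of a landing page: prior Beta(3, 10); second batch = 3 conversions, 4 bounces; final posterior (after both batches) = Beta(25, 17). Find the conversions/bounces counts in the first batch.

Because Beta–binomial updating is additive in the counts, the combined data contributed (α_post−α_prior, β_post−β_prior) successes and failures.
Total across both batches: 25−3=22 conversions, 17−10=7 bounces.
Subtract the second batch: 22−3=19 conversions and 7−4=3 bounces.

19 conversions and 3 bounces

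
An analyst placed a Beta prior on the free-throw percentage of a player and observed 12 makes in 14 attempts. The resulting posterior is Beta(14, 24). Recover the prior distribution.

Beta is conjugate to the binomial likelihood: posterior = Beta(α+s, β+f).
Subtract the data counts: 14−12=2, 24−2=22.

Beta(2, 22)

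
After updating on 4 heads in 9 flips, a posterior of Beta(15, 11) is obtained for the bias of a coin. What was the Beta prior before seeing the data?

Under Beta–binomial conjugacy the posterior parameters are (a+s, b+f).
Subtract the data counts: 15−4=11, 11−5=6.

Beta(11, 6)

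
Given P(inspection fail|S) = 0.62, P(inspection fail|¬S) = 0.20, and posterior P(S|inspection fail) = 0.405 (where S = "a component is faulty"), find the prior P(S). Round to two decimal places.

In odds form, posterior odds = prior odds × likelihood ratio, so prior odds = posterior odds ÷ LR.
Posterior odds = 0.405/(1−0.405) = 0.6807. LR = 0.62/0.20 = 3.1000.
Prior odds = 0.6807/3.1000 = 0.2196, so P(S) = 0.2196/(1+0.2196) ≈ 0.18.

P(S) = 0.18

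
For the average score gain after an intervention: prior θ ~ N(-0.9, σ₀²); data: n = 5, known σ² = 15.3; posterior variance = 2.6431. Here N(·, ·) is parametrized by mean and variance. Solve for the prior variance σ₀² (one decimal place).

Posterior precision equals prior precision plus data precision: 1/σ_n² = 1/σ₀² + n/σ².
So 1/σ₀² = 1/2.6431 − 5/15.3 = 0.378344 − 0.326797 = 0.051547.
Hence σ₀² = 1/0.051547 ≈ 19.4.

σ₀² = 19.4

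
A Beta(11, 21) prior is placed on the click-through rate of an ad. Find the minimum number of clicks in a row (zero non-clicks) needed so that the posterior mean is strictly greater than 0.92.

After k clicks and 0 non-clicks the posterior is Beta(11+k, 21), with mean (11+k)/(11+21+k).
Set (11+k)/(32+k) > 0.92 and solve: k > (0.92·32 − 11)/(1 − 0.92) = 230.500.
The smallest integer exceeding 230.500 is 231.

k = 231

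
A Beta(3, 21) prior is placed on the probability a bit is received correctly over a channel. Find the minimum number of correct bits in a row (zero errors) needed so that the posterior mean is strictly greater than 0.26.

After k correct bits and 0 errors the posterior is Beta(3+k, 21), with mean (3+k)/(3+21+k).
Set (3+k)/(24+k) > 0.26 and solve: k > (0.26·24 − 3)/(1 − 0.26) = 4.378.
The smallest integer exceeding 4.378 is 5.

k = 5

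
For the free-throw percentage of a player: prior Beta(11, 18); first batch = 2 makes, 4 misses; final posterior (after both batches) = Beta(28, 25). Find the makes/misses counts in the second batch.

Because Beta–binomial updating is additive in the counts, the combined data contributed (α_post−α_prior, β_post−β_prior) successes and failures.
Total across both batches: 28−11=17 makes, 25−18=7 misses.
Subtract the first batch: 17−2=15 makes and 7−4=3 misses.

15 makes and 3 misses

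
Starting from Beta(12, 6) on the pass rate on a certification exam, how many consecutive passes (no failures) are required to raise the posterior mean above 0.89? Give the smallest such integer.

k = 37

After k passes and 0 failures the posterior is Beta(12+k, 6), with mean (12+k)/(12+6+k).
Set (12+k)/(18+k) > 0.89 and solve: k > (0.89·18 − 12)/(1 − 0.89) = 36.545.
The smallest integer exceeding 36.545 is 37.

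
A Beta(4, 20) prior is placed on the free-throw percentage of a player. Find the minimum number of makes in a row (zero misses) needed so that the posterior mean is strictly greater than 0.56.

k = 22

After k makes and 0 misses the posterior is Beta(4+k, 20), with mean (4+k)/(4+20+k).
Set (4+k)/(24+k) > 0.56 and solve: k > (0.56·24 − 4)/(1 − 0.56) = 21.455.
The smallest integer exceeding 21.455 is 22, and checking k=22: (26)/(46) = 0.5652 > 0.56.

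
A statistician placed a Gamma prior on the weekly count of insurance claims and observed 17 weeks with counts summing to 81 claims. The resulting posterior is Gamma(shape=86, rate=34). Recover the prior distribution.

Gamma–Poisson conjugacy: posterior shape = α + Σxᵢ, posterior rate = β + n.
So α = 86 − 81 = 5 and β = 34 − 17 = 17.

Gamma(shape=5, rate=17)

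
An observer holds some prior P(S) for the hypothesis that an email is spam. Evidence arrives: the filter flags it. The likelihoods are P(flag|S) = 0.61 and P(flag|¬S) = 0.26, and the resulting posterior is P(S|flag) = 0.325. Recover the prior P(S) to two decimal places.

P(S) = 0.17

Bayes' rule in odds form gives O(S|E) = O(S)·[P(E|S)/P(E|¬S)], hence O(S) = O(S|E)/LR.
Posterior odds = 0.325/(1−0.325) = 0.4815. LR = 0.61/0.26 = 2.3462.
Prior odds = 0.4815/2.3462 = 0.2052, so P(S) = 0.2052/(1+0.2052) ≈ 0.17.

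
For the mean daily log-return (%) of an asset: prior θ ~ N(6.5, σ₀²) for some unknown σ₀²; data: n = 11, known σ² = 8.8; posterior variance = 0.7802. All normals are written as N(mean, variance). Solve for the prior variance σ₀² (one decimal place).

Posterior precision equals prior precision plus data precision: 1/σ_n² = 1/σ₀² + n/σ².
So 1/σ₀² = 1/0.7802 − 11/8.8 = 1.281723 − 1.250000 = 0.031723.
Hence σ₀² = 1/0.031723 ≈ 31.5.

σ₀² = 31.5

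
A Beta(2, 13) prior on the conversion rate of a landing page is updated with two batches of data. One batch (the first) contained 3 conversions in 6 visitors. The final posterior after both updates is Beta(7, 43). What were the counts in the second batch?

2 conversions and 27 bounces

Because Beta–binomial updating is additive in the counts, the combined data contributed (α_post−α_prior, β_post−β_prior) successes and failures.
Total across both batches: 7−2=5 conversions, 43−13=30 bounces.
Subtract the first batch: 5−3=2 conversions and 30−3=27 bounces.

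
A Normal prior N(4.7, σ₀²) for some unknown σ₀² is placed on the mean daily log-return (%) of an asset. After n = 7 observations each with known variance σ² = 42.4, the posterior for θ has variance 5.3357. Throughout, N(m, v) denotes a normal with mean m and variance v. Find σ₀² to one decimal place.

σ₀² = 44.8

For the Normal–Normal model with known σ², precisions add: τ_n = τ₀ + n/σ².
So 1/σ₀² = 1/5.3357 − 7/42.4 = 0.187417 − 0.165094 = 0.022323.
Hence σ₀² = 1/0.022323 ≈ 44.8.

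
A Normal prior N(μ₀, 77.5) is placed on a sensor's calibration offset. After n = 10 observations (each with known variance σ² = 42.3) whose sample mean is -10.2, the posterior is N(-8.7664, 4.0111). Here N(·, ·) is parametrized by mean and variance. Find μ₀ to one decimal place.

μ₀ = 17.5

The posterior mean is a precision-weighted average: μ_n = (τ₀μ₀ + τ_data·x̄)/(τ₀+τ_data), with τ₀=1/σ₀² and τ_data=n/σ².
Here τ₀ = 1/77.5 = 0.012903 and τ_data = 10/42.3 = 0.236407, so τ_n = 0.249310.
Rearranging for μ₀: μ₀ = (μ_n·τ_n − τ_data·x̄)/τ₀ = (-8.7664·0.249310 − 0.236407·-10.2) / 0.012903 = 0.225800/0.012903 ≈ 17.5.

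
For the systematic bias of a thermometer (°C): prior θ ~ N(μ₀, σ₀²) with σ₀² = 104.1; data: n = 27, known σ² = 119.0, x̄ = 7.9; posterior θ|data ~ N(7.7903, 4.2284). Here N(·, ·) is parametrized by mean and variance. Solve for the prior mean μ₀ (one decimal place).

With known observation variance, the Normal–Normal posterior has precision τ_n = τ₀ + n/σ² and mean μ_n = (τ₀μ₀ + (n/σ²)x̄)/τ_n.
Here τ₀ = 1/104.1 = 0.009606 and τ_data = 27/119.0 = 0.226891, so τ_n = 0.236497.
Rearranging for μ₀: μ₀ = (μ_n·τ_n − τ_data·x̄)/τ₀ = (7.7903·0.236497 − 0.226891·7.9) / 0.009606 = 0.049944/0.009606 ≈ 5.2.

μ₀ = 5.2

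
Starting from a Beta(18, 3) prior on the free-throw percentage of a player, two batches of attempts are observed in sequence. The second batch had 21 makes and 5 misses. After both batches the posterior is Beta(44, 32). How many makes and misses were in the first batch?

Sequential conjugate updates are equivalent to a single update on the pooled data, so total successes = posterior α − prior α and total failures = posterior β − prior β.
Total across both batches: 44−18=26 makes, 32−3=29 misses.
Subtract the second batch: 26−21=5 makes and 29−5=24 misses.

5 makes and 24 misses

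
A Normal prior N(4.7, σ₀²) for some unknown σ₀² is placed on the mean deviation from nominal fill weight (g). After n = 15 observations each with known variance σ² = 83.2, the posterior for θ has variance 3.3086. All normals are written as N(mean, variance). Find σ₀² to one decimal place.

σ₀² = 8.2

For the Normal–Normal model with known σ², precisions add: τ_n = τ₀ + n/σ².
So 1/σ₀² = 1/3.3086 − 15/83.2 = 0.302243 − 0.180288 = 0.121955.
Hence σ₀² = 1/0.121955 ≈ 8.2.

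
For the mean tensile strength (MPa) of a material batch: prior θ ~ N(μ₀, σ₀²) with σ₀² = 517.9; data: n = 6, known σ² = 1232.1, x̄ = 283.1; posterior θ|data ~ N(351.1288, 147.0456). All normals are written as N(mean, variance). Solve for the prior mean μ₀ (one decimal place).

With known observation variance, the Normal–Normal posterior has precision τ_n = τ₀ + n/σ² and mean μ_n = (τ₀μ₀ + (n/σ²)x̄)/τ_n.
Here τ₀ = 1/517.9 = 0.001931 and τ_data = 6/1232.1 = 0.004870, so τ_n = 0.006801.
Rearranging for μ₀: μ₀ = (μ_n·τ_n − τ_data·x̄)/τ₀ = (351.1288·0.006801 − 0.004870·283.1) / 0.001931 = 1.009330/0.001931 ≈ 522.7.

μ₀ = 522.7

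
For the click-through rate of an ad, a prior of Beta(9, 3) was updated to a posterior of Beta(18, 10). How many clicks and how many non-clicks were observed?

A Beta(α, β) prior with s successes and f failures in binomial data gives a Beta(α+s, β+f) posterior.
So s = 18 − 9 = 9 and f = 10 − 3 = 7.

9 clicks and 7 non-clicks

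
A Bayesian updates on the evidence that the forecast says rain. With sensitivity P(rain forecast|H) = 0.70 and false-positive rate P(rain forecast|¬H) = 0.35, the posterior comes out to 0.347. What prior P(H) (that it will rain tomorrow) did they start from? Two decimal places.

Bayes' rule in odds form gives O(H|E) = O(H)·[P(E|H)/P(E|¬H)], hence O(H) = O(H|E)/LR.
Posterior odds = 0.347/(1−0.347) = 0.5314. LR = 0.70/0.35 = 2.0000.
Prior odds = 0.5314/2.0000 = 0.2657, so P(H) = 0.2657/(1+0.2657) ≈ 0.21.

P(H) = 0.21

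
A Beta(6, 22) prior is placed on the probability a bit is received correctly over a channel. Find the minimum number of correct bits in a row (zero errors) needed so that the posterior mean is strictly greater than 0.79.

After k correct bits and 0 errors the posterior is Beta(6+k, 22), with mean (6+k)/(6+22+k).
Set (6+k)/(28+k) > 0.79 and solve: k > (0.79·28 − 6)/(1 − 0.79) = 76.762.
The smallest integer exceeding 76.762 is 77, and checking k=77: (83)/(105) = 0.7905 > 0.79.

k = 77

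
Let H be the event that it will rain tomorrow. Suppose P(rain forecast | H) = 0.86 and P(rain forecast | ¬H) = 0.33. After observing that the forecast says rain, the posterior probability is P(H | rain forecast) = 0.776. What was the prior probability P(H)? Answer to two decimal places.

In odds form, posterior odds = prior odds × likelihood ratio, so prior odds = posterior odds ÷ LR.
Posterior odds = 0.776/(1−0.776) = 3.4643. LR = 0.86/0.33 = 2.6061.
Prior odds = 3.4643/2.6061 = 1.3293, so P(H) = 1.3293/(1+1.3293) ≈ 0.57.

P(H) = 0.57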